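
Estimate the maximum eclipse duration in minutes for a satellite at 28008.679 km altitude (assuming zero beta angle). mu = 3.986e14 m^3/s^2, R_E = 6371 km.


r = 34379.6790 km
T = 1057.3352 min
Eclipse fraction = arcsin(R_E/r)/pi = arcsin(6371.0000/34379.6790)/pi
= arcsin(0.185313)/pi = 0.05932988
Eclipse duration = 0.05932988 * 1057.3352 = 62.7316 min

62.7316 minutes


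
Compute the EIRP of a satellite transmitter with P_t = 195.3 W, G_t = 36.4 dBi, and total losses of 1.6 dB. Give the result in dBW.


Pt = 195.3 W = 22.9070 dBW
EIRP = Pt_dBW + Gt - losses = 22.9070 + 36.4 - 1.6 = 57.7070 dBW

57.7070 dBW


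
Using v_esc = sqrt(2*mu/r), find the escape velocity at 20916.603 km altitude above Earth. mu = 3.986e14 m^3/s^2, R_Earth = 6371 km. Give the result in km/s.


r = 6371.0 + 20916.603 = 27287.6030 km = 2.7287603e+07 m
v_esc = sqrt(2*mu/r) = sqrt(2*3.986e14 / 2.7287603e+07)
v_esc = 5405.0654 m/s = 5.4051 km/s

5.4051 km/s


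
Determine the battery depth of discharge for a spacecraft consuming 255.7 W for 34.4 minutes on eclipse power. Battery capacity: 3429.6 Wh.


E_used = P * t / 60 = 255.7 * 34.4 / 60 = 146.6013 Wh
DOD = E_used / E_total * 100 = 146.6013 / 3429.6 * 100
DOD = 4.2746 %

4.2746 %


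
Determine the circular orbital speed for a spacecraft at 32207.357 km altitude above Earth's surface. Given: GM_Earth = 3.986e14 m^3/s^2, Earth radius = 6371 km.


r = R_E + alt = 6371.0 + 32207.357 = 38578.3570 km = 3.8578357e+07 m
v = sqrt(mu/r) = sqrt(3.986e14 / 3.8578357e+07) = 3214.3768 m/s = 3.2144 km/s

3.2144 km/s


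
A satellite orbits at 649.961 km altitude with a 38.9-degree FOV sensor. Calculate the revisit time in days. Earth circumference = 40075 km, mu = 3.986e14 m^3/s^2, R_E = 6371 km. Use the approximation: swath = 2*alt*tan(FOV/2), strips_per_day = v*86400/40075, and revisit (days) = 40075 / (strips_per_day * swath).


swath = 2*649.961*tan(0.3394665) = 459.0503 km
v = sqrt(mu/r) = 7534.7764 m/s = 7.5348 km/s
strips/day = v*86400/40075 = 7.5348*86400/40075 = 16.2447
coverage/day = strips * swath = 16.2447 * 459.0503 = 7457.1147 km
revisit = 40075 / 7457.1147 = 5.3741 days

5.3741 days


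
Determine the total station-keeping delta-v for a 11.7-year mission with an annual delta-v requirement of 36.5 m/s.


dV = rate * years = 36.5 * 11.7
dV = 427.0500 m/s

427.0500 m/s


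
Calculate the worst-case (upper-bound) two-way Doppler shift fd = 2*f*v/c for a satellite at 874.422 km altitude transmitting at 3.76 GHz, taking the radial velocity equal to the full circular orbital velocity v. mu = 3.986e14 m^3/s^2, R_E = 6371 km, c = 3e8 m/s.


r = 7.245422e+06 m
v = sqrt(mu/r) = 7417.1456 m/s (worst-case radial velocity)
f = 3.76 GHz = 3.76e+09 Hz
fd = 2*f*v/c = 2*3.76e+09*7417.1456/3.0e+08
fd = 185923.1164 Hz

185923.1164 Hz


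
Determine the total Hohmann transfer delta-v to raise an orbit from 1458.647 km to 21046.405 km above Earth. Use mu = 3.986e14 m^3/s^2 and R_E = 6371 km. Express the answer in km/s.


r1 = 7829.6470 km = 7.829647e+06 m
r2 = 27417.4050 km = 2.7417405e+07 m
dv1 = sqrt(mu/r1)*(sqrt(2*r2/(r1+r2)) - 1) = 1764.4150 m/s
dv2 = sqrt(mu/r2)*(1 - sqrt(2*r1/(r1+r2))) = 1271.4587 m/s
total dv = |dv1| + |dv2| = 1764.4150 + 1271.4587 = 3035.8737 m/s = 3.0359 km/s

3.0359 km/s


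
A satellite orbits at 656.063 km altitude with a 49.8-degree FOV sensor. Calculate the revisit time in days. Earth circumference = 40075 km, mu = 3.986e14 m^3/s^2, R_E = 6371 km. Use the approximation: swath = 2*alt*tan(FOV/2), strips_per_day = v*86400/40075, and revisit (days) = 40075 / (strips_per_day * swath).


swath = 2*656.063*tan(0.434587) = 609.0686 km
v = sqrt(mu/r) = 7531.5042 m/s = 7.5315 km/s
strips/day = v*86400/40075 = 7.5315*86400/40075 = 16.2376
coverage/day = strips * swath = 16.2376 * 609.0686 = 9889.8147 km
revisit = 40075 / 9889.8147 = 4.0521 days

4.0521 days


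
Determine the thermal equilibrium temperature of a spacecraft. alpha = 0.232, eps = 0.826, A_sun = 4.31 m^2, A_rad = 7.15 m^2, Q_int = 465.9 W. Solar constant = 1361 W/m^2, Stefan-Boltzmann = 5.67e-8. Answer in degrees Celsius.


Numerator = alpha*S*A_sun + Q_int = 0.232*1361*4.31 + 465.9 = 1826.7911 W
Denominator = eps*sigma*A_rad = 0.826*5.67e-8*7.15 = 3.3486453e-07 W/K^4
T^4 = 5.4553139e+09 K^4
T = 271.7721 K = -1.3779 C

-1.3779 degrees Celsius


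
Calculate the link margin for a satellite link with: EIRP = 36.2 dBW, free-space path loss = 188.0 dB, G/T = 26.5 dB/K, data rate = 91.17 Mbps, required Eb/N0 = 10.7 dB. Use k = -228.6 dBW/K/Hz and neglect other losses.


C/N0 = EIRP - FSPL + G/T - k = 36.2 - 188.0 + 26.5 - (-228.6)
C/N0 = 103.3000 dB-Hz
R_b = 91.17 Mbps = 9.117e+07 bps -> 10*log10(R_b) = 79.5985 dB-Hz
Eb/N0 = C/N0 - 10*log10(R_b) = 103.3000 - 79.5985 = 23.7015 dB
Margin = Eb/N0 - Eb/N0_req = 23.7015 - 10.7 = 13.0015 dB (link closes)

13.0015 dB


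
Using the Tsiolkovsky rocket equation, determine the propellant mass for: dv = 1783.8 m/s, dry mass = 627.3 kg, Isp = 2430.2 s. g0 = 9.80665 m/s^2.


ve = Isp * g0 = 2430.2 * 9.80665 = 23832.120830 m/s
mass ratio = exp(dv/ve) = exp(1783.8/23832.120830) = 1.07772093
m_prop = m_dry * (mr - 1) = 627.3 * (1.07772093 - 1)
m_prop = 48.7543 kg

48.7543 kg


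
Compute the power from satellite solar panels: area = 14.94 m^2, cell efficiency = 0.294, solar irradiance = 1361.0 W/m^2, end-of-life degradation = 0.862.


P = area * eta * S * degradation
P = 14.94 * 0.294 * 1361.0 * 0.862
P = 5153.0377 W

5153.0377 W


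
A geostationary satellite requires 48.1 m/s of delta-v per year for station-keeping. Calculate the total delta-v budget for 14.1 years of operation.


dV = rate * years = 48.1 * 14.1
dV = 678.2100 m/s

678.2100 m/s


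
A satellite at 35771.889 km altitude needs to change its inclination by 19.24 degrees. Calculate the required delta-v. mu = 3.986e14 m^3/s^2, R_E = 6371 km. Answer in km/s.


r = 42142.8890 km = 4.2142889e+07 m
V = sqrt(mu/r) = 3075.4346 m/s
di = 19.24 deg = 0.3358013 rad
dV = 2*V*sin(di/2) = 2*3075.4346*sin(0.1679007)
dV = 1027.8897 m/s = 1.0279 km/s

1.0279 km/s


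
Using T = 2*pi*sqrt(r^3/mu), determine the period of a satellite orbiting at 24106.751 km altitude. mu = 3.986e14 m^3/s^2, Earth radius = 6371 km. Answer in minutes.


r = 30477.7510 km = 3.0477751e+07 m
T = 2*pi*sqrt(r^3/mu) = 2*pi*sqrt(2.8310579e+22 / 3.986e14)
T = 52952.3936 s = 882.5399 min

882.5399 minutes


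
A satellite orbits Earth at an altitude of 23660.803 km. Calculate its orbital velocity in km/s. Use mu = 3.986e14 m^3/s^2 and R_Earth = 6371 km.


r = R_E + alt = 6371.0 + 23660.803 = 30031.8030 km = 3.0031803e+07 m
v = sqrt(mu/r) = sqrt(3.986e14 / 3.0031803e+07) = 3643.1575 m/s = 3.6432 km/s

3.6432 km/s


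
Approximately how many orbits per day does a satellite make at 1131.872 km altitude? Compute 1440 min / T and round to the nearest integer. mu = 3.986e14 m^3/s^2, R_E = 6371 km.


r = 7.502872e+06 m
T = 2*pi*sqrt(r^3/mu) = 6467.7396 s = 107.7957 min
revs/day = 1440 / 107.7957 = 13.3586
Rounded: 13 revolutions per day

13 revolutions per day


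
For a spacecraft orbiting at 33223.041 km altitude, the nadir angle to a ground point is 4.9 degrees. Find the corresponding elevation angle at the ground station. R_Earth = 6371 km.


r = R_E + alt = 39594.0410 km
Law of sines in the satellite / Earth-center / ground-point triangle:
  sin(nadir)/R_E = sin(90 + el)/r  =>  cos(el) = (r/R_E)*sin(nadir)
cos(el) = (39594.0410 / 6371.0000) * sin(4.9 deg) = 0.5308431
el = arccos(0.5308431) = 57.9376 deg
(Earth-central angle = 90 - nadir - el = 27.1624 deg)

57.9376 degrees


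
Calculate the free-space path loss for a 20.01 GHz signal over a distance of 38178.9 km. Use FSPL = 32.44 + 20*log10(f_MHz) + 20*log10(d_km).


f = 20.01 GHz = 20010.0000 MHz
d = 38178.9 km
FSPL = 32.44 + 20*log10(20010.0000) + 20*log10(38178.9)
FSPL = 32.44 + 86.0249 + 91.6365
FSPL = 210.1014 dB

210.1014 dB


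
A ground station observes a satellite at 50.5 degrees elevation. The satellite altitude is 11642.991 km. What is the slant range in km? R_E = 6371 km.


h = 11642.991 km, el = 50.5 deg
d = -R_E*sin(el) + sqrt((R_E*sin(el))^2 + 2*R_E*h + h^2)
d = -6371.0000*sin(0.8813913) + sqrt((6371.0000*0.7716246)^2 + 2*6371.0000*11642.991 + 11642.991^2)
d = 12636.2299 km

12636.2299 km


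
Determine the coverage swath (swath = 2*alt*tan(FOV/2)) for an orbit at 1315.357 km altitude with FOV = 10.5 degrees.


FOV = 10.5 deg = 0.1832596 rad
swath = 2 * alt * tan(FOV/2) = 2 * 1315.357 * tan(0.09162979)
swath = 2 * 1315.357 * 0.09188709
swath = 241.7287 km

241.7287 km


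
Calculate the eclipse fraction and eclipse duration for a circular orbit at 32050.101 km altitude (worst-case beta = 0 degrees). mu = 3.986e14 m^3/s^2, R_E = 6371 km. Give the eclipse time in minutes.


r = 38421.1010 km
T = 1249.1503 min
Eclipse fraction = arcsin(R_E/r)/pi = arcsin(6371.0000/38421.1010)/pi
= arcsin(0.1658203)/pi = 0.05302718
Eclipse duration = 0.05302718 * 1249.1503 = 66.2389 min

66.2389 minutes


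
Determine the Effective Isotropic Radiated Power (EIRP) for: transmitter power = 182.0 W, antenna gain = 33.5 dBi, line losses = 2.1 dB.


Pt = 182.0 W = 22.6007 dBW
EIRP = Pt_dBW + Gt - losses = 22.6007 + 33.5 - 2.1 = 54.0007 dBW

54.0007 dBW


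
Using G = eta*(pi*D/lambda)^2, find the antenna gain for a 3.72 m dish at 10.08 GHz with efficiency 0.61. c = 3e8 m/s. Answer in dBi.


lambda = c/f = 3e8 / 1.008e+10 = 0.0297619 m
G = eta*(pi*D/lambda)^2 = 0.61*(pi*3.72/0.0297619)^2
G = 94057.6264 (linear)
G = 10*log10(94057.6264) = 49.7339 dBi

49.7339 dBi


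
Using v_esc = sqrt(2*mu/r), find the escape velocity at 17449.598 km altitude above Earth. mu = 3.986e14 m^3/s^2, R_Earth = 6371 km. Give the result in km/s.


r = 6371.0 + 17449.598 = 23820.5980 km = 2.3820598e+07 m
v_esc = sqrt(2*mu/r) = sqrt(2*3.986e14 / 2.3820598e+07)
v_esc = 5785.0526 m/s = 5.7851 km/s

5.7851 km/s


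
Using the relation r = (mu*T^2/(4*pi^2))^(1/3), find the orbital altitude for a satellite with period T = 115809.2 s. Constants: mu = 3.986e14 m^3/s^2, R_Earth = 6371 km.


T = 115809.2 s
r = (mu*T^2/(4*pi^2))^(1/3) = (3.986e14 * 115809.2^2 / (4*pi^2))^(1/3)
r = 5.1351669e+07 m = 51351.6686 km
alt = r - R_E = 51351.6686 - 6371 = 44980.6686 km

44980.6686 km


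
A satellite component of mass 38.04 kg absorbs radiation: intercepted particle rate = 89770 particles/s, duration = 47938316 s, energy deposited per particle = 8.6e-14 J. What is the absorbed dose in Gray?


Total energy deposited = rate * time * E_per
  = 89770 * 47938316 * 8.6e-14 = 0.3700943 J
Dose = E_total / mass = 0.3700943 / 38.04
Dose = 0.009729084 Gy

0.0097 Gy


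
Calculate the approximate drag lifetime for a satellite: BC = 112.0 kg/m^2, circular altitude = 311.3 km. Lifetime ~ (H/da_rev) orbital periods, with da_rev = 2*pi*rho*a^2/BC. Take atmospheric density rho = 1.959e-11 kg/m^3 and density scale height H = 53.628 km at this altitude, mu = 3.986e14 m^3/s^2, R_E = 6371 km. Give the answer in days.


a = R_E + alt = 6682.3000 km = 6.6823e+06 m
da_rev = 2*pi*rho*a^2/BC = 2*pi*1.959e-11*(6.6823e+06)^2/112.0 = 49.073634 m per revolution
N = H/da_rev = 53628.0000 m / 49.073634 m = 1092.8068 revolutions
P = 2*pi*sqrt(a^3/mu) = 5436.2594 s
lifetime = N*P = 1092.8068 * 5436.2594 = 5.9407812e+06 s = 68.7590 days

68.7590 days


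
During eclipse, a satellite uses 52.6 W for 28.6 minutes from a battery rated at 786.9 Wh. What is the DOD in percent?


E_used = P * t / 60 = 52.6 * 28.6 / 60 = 25.0727 Wh
DOD = E_used / E_total * 100 = 25.0727 / 786.9 * 100
DOD = 3.1863 %

3.1863 %


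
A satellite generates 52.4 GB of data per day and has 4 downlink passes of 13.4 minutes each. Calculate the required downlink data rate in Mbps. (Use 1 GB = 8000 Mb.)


total contact time = 4 * 13.4 * 60 = 3216.0000 s
data = 52.4 GB = 419200.0000 Mb
rate = 419200.0000 / 3216.0000 = 130.3483 Mbps

130.3483 Mbps


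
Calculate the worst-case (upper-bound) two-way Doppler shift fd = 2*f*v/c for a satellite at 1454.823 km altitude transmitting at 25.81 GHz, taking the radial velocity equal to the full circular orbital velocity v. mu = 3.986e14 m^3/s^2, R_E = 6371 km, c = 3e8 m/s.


r = 7.825823e+06 m
v = sqrt(mu/r) = 7136.8018 m/s (worst-case radial velocity)
f = 25.81 GHz = 2.581e+10 Hz
fd = 2*f*v/c = 2*2.581e+10*7136.8018/3.0e+08
fd = 1.2280057e+06 Hz

1.2280e+06 Hz


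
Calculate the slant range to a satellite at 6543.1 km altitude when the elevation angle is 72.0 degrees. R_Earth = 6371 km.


h = 6543.1 km, el = 72.0 deg
d = -R_E*sin(el) + sqrt((R_E*sin(el))^2 + 2*R_E*h + h^2)
d = -6371.0000*sin(1.2566) + sqrt((6371.0000*0.9510565)^2 + 2*6371.0000*6543.1 + 6543.1^2)
d = 6703.9695 km

6703.9695 km


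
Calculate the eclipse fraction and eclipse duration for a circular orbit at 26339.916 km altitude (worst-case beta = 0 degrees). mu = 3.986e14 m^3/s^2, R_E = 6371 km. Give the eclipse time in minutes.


r = 32710.9160 km
T = 981.2937 min
Eclipse fraction = arcsin(R_E/r)/pi = arcsin(6371.0000/32710.9160)/pi
= arcsin(0.1947668)/pi = 0.062395
Eclipse duration = 0.062395 * 981.2937 = 61.2278 min

61.2278 minutes


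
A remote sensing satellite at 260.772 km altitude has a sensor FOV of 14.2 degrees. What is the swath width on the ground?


FOV = 14.2 deg = 0.2478368 rad
swath = 2 * alt * tan(FOV/2) = 2 * 260.772 * tan(0.1239184)
swath = 2 * 260.772 * 0.1245566
swath = 64.9617 km

64.9617 km


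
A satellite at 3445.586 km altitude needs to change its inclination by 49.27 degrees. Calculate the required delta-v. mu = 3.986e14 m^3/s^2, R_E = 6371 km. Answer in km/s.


r = 9816.5860 km = 9.816586e+06 m
V = sqrt(mu/r) = 6372.1855 m/s
di = 49.27 deg = 0.8599237 rad
dV = 2*V*sin(di/2) = 2*6372.1855*sin(0.4299619)
dV = 5312.3143 m/s = 5.3123 km/s

5.3123 km/s


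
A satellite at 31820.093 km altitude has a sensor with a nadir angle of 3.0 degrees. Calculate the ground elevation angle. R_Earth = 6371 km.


r = R_E + alt = 38191.0930 km
Law of sines in the satellite / Earth-center / ground-point triangle:
  sin(nadir)/R_E = sin(90 + el)/r  =>  cos(el) = (r/R_E)*sin(nadir)
cos(el) = (38191.0930 / 6371.0000) * sin(3.0 deg) = 0.313729
el = arccos(0.313729) = 71.7159 deg
(Earth-central angle = 90 - nadir - el = 15.2841 deg)

71.7159 degrees


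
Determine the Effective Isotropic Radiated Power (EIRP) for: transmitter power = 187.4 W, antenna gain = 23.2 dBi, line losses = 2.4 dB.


Pt = 187.4 W = 22.7277 dBW
EIRP = Pt_dBW + Gt - losses = 22.7277 + 23.2 - 2.4 = 43.5277 dBW

43.5277 dBW


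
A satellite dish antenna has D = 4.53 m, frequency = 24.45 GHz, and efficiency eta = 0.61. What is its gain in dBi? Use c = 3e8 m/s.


lambda = c/f = 3e8 / 2.445e+10 = 0.01226994 m
G = eta*(pi*D/lambda)^2 = 0.61*(pi*4.53/0.01226994)^2
G = 820618.3081 (linear)
G = 10*log10(820618.3081) = 59.1414 dBi

59.1414 dBi


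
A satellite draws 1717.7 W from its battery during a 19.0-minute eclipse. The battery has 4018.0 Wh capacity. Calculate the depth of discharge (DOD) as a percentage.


E_used = P * t / 60 = 1717.7 * 19.0 / 60 = 543.9383 Wh
DOD = E_used / E_total * 100 = 543.9383 / 4018.0 * 100
DOD = 13.5375 %

13.5375 %


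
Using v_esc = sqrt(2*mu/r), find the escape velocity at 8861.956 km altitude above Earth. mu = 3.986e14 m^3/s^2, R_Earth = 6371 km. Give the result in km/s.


r = 6371.0 + 8861.956 = 15232.9560 km = 1.5232956e+07 m
v_esc = sqrt(2*mu/r) = sqrt(2*3.986e14 / 1.5232956e+07)
v_esc = 7234.2173 m/s = 7.2342 km/s

7.2342 km/s


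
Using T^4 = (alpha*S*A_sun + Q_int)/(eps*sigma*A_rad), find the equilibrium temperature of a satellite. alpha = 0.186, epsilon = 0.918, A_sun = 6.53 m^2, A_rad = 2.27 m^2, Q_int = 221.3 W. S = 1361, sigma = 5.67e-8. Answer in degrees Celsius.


Numerator = alpha*S*A_sun + Q_int = 0.186*1361*6.53 + 221.3 = 1874.3434 W
Denominator = eps*sigma*A_rad = 0.918*5.67e-8*2.27 = 1.1815486e-07 W/K^4
T^4 = 1.5863447e+10 K^4
T = 354.8946 K = 81.7446 C

81.7446 degrees Celsius


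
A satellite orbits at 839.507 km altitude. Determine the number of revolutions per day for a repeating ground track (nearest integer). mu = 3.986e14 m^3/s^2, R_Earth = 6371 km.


r = 7.210507e+06 m
T = 2*pi*sqrt(r^3/mu) = 6093.4033 s = 101.5567 min
revs/day = 1440 / 101.5567 = 14.1793
Rounded: 14 revolutions per day

14 revolutions per day


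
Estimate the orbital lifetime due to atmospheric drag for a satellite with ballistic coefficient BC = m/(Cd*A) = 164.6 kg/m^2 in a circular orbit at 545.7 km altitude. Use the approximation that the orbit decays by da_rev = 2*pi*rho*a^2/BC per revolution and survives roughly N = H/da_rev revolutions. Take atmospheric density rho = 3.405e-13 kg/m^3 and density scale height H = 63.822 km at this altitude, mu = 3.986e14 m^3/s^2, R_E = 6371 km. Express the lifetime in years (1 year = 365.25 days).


a = R_E + alt = 6916.7000 km = 6.9167e+06 m
da_rev = 2*pi*rho*a^2/BC = 2*pi*3.405e-13*(6.9167e+06)^2/164.6 = 0.621820495 m per revolution
N = H/da_rev = 63822.0000 m / 0.621820495 m = 102637.3374 revolutions
P = 2*pi*sqrt(a^3/mu) = 5724.7909 s
lifetime = N*P = 102637.3374 * 5724.7909 = 5.875773e+08 s = 6800.6632 days
years = 6800.6632 / 365.25 = 18.6192 years

18.6192 years


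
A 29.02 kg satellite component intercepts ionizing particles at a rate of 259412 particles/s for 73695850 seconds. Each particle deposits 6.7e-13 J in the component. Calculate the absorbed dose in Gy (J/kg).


Total energy deposited = rate * time * E_per
  = 259412 * 73695850 * 6.7e-13 = 12.8088 J
Dose = E_total / mass = 12.8088 / 29.02
Dose = 0.4413778 Gy

0.4414 Gy


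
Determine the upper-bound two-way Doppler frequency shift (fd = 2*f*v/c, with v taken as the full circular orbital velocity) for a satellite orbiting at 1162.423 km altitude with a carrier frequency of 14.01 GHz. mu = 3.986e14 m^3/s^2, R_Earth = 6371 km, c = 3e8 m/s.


r = 7.533423e+06 m
v = sqrt(mu/r) = 7273.9862 m/s (worst-case radial velocity)
f = 14.01 GHz = 1.401e+10 Hz
fd = 2*f*v/c = 2*1.401e+10*7273.9862/3.0e+08
fd = 679390.3073 Hz

679390.3073 Hz


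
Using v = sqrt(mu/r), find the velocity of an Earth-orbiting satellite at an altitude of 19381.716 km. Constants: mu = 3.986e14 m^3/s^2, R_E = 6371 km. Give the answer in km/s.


r = R_E + alt = 6371.0 + 19381.716 = 25752.7160 km = 2.5752716e+07 m
v = sqrt(mu/r) = sqrt(3.986e14 / 2.5752716e+07) = 3934.2063 m/s = 3.9342 km/s

3.9342 km/s


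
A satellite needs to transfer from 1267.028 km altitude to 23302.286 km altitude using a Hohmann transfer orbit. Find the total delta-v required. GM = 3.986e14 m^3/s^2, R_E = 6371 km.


r1 = 7638.0280 km = 7.638028e+06 m
r2 = 29673.2860 km = 2.9673286e+07 m
dv1 = sqrt(mu/r1)*(sqrt(2*r2/(r1+r2)) - 1) = 1886.7755 m/s
dv2 = sqrt(mu/r2)*(1 - sqrt(2*r1/(r1+r2))) = 1319.9470 m/s
total dv = |dv1| + |dv2| = 1886.7755 + 1319.9470 = 3206.7225 m/s = 3.2067 km/s

3.2067 km/s


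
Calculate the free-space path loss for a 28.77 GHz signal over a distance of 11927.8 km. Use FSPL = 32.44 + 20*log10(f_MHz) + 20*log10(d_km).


f = 28.77 GHz = 28770.0000 MHz
d = 11927.8 km
FSPL = 32.44 + 20*log10(28770.0000) + 20*log10(11927.8)
FSPL = 32.44 + 89.1788 + 81.5312
FSPL = 203.1500 dB

203.1500 dB


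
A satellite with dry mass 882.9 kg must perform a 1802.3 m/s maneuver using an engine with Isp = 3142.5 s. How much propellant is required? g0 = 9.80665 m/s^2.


ve = Isp * g0 = 3142.5 * 9.80665 = 30817.397625 m/s
mass ratio = exp(dv/ve) = exp(1802.3/30817.397625) = 1.06022717
m_prop = m_dry * (mr - 1) = 882.9 * (1.06022717 - 1)
m_prop = 53.1746 kg

53.1746 kg


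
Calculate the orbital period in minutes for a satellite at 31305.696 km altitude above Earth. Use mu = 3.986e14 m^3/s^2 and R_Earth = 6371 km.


r = 37676.6960 km = 3.7676696e+07 m
T = 2*pi*sqrt(r^3/mu) = 2*pi*sqrt(5.3483329e+22 / 3.986e14)
T = 72781.4054 s = 1213.0234 min

1213.0234 minutes


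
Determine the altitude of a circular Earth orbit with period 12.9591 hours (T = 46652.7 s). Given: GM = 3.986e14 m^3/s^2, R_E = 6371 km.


T = 46652.7 s
r = (mu*T^2/(4*pi^2))^(1/3) = (3.986e14 * 46652.7^2 / (4*pi^2))^(1/3)
r = 2.8009824e+07 m = 28009.8237 km
alt = r - R_E = 28009.8237 - 6371 = 21638.8237 km

21638.8237 km


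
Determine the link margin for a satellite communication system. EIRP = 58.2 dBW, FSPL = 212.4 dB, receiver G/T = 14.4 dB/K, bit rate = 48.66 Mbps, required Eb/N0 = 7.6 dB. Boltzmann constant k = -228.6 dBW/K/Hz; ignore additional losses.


C/N0 = EIRP - FSPL + G/T - k = 58.2 - 212.4 + 14.4 - (-228.6)
C/N0 = 88.8000 dB-Hz
R_b = 48.66 Mbps = 4.866e+07 bps -> 10*log10(R_b) = 76.8717 dB-Hz
Eb/N0 = C/N0 - 10*log10(R_b) = 88.8000 - 76.8717 = 11.9283 dB
Margin = Eb/N0 - Eb/N0_req = 11.9283 - 7.6 = 4.3283 dB (link closes)

4.3283 dB


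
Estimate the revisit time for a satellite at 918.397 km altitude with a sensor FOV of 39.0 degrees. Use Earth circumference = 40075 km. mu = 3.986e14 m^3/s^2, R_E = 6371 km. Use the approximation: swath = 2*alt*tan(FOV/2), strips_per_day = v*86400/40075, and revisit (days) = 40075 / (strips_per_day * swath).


swath = 2*918.397*tan(0.3403392) = 650.4429 km
v = sqrt(mu/r) = 7394.7389 m/s = 7.3947 km/s
strips/day = v*86400/40075 = 7.3947*86400/40075 = 15.9427
coverage/day = strips * swath = 15.9427 * 650.4429 = 10369.8438 km
revisit = 40075 / 10369.8438 = 3.8646 days

3.8646 days


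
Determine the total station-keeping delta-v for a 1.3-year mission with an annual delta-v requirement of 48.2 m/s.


dV = rate * years = 48.2 * 1.3
dV = 62.6600 m/s

62.6600 m/s


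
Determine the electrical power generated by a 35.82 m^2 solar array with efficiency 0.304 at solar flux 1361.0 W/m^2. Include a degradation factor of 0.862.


P = area * eta * S * degradation
P = 35.82 * 0.304 * 1361.0 * 0.862
P = 12775.1073 W

12775.1073 W


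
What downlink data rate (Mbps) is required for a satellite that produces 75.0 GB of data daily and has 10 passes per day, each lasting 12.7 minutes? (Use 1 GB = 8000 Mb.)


total contact time = 10 * 12.7 * 60 = 7620.0000 s
data = 75.0 GB = 600000.0000 Mb
rate = 600000.0000 / 7620.0000 = 78.7402 Mbps

78.7402 Mbps


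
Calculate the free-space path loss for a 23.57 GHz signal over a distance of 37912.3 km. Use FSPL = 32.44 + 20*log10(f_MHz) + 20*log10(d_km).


f = 23.57 GHz = 23570.0000 MHz
d = 37912.3 km
FSPL = 32.44 + 20*log10(23570.0000) + 20*log10(37912.3)
FSPL = 32.44 + 87.4472 + 91.5756
FSPL = 211.4628 dB

211.4628 dB


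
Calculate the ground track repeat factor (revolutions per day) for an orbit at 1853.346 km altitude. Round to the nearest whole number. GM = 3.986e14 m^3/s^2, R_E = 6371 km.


r = 8.224346e+06 m
T = 2*pi*sqrt(r^3/mu) = 7422.7235 s = 123.7121 min
revs/day = 1440 / 123.7121 = 11.6399
Rounded: 12 revolutions per day

12 revolutions per day


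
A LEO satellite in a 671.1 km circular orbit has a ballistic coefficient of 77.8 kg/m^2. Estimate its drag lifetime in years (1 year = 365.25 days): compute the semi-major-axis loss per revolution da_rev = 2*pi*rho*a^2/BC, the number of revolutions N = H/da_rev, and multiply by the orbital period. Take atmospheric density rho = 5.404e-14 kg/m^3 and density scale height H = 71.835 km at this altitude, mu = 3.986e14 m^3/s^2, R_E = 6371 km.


a = R_E + alt = 7042.1000 km = 7.0421e+06 m
da_rev = 2*pi*rho*a^2/BC = 2*pi*5.404e-14*(7.0421e+06)^2/77.8 = 0.21643126 m per revolution
N = H/da_rev = 71835.0000 m / 0.21643126 m = 331906.7682 revolutions
P = 2*pi*sqrt(a^3/mu) = 5881.1804 s
lifetime = N*P = 331906.7682 * 5881.1804 = 1.9520036e+09 s = 22592.6341 days
years = 22592.6341 / 365.25 = 61.8553 years

61.8553 years


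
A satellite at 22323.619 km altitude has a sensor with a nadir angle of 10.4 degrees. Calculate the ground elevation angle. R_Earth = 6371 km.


r = R_E + alt = 28694.6190 km
Law of sines in the satellite / Earth-center / ground-point triangle:
  sin(nadir)/R_E = sin(90 + el)/r  =>  cos(el) = (r/R_E)*sin(nadir)
cos(el) = (28694.6190 / 6371.0000) * sin(10.4 deg) = 0.8130479
el = arccos(0.8130479) = 35.6052 deg
(Earth-central angle = 90 - nadir - el = 43.9948 deg)

35.6052 degrees


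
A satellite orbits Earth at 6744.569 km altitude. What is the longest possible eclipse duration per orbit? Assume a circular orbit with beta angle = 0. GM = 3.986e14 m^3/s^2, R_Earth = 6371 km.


r = 13115.5690 km
T = 249.1384 min
Eclipse fraction = arcsin(R_E/r)/pi = arcsin(6371.0000/13115.5690)/pi
= arcsin(0.4857586)/pi = 0.1614566
Eclipse duration = 0.1614566 * 249.1384 = 40.2250 min

40.2250 minutes


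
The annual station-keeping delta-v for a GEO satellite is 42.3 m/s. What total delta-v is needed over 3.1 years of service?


dV = rate * years = 42.3 * 3.1
dV = 131.1300 m/s

131.1300 m/s


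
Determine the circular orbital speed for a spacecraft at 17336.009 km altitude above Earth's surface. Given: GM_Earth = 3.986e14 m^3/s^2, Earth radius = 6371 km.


r = R_E + alt = 6371.0 + 17336.009 = 23707.0090 km = 2.3707009e+07 m
v = sqrt(mu/r) = sqrt(3.986e14 / 2.3707009e+07) = 4100.4381 m/s = 4.1004 km/s

4.1004 km/s


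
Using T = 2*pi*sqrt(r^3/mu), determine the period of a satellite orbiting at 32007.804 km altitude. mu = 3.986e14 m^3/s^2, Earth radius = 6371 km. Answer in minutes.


r = 38378.8040 km = 3.8378804e+07 m
T = 2*pi*sqrt(r^3/mu) = 2*pi*sqrt(5.6529391e+22 / 3.986e14)
T = 74825.2844 s = 1247.0881 min

1247.0881 minutes


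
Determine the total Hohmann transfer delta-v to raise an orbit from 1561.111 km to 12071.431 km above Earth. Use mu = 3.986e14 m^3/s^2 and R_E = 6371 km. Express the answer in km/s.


r1 = 7932.1110 km = 7.932111e+06 m
r2 = 18442.4310 km = 1.8442431e+07 m
dv1 = sqrt(mu/r1)*(sqrt(2*r2/(r1+r2)) - 1) = 1294.2987 m/s
dv2 = sqrt(mu/r2)*(1 - sqrt(2*r1/(r1+r2))) = 1043.4089 m/s
total dv = |dv1| + |dv2| = 1294.2987 + 1043.4089 = 2337.7076 m/s = 2.3377 km/s

2.3377 km/s


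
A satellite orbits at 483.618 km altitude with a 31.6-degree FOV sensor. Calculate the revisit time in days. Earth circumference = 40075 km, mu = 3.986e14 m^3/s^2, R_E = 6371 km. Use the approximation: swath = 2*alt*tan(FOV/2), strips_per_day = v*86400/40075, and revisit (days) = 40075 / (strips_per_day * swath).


swath = 2*483.618*tan(0.275762) = 273.7002 km
v = sqrt(mu/r) = 7625.6526 m/s = 7.6257 km/s
strips/day = v*86400/40075 = 7.6257*86400/40075 = 16.4406
coverage/day = strips * swath = 16.4406 * 273.7002 = 4499.7910 km
revisit = 40075 / 4499.7910 = 8.9060 days

8.9060 days


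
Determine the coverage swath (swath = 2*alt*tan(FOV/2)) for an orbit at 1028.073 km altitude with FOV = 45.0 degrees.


FOV = 45.0 deg = 0.7853982 rad
swath = 2 * alt * tan(FOV/2) = 2 * 1028.073 * tan(0.3926991)
swath = 2 * 1028.073 * 0.4142136
swath = 851.6836 km

851.6836 km


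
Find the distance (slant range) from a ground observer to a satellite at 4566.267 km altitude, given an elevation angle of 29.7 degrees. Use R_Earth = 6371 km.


h = 4566.267 km, el = 29.7 deg
d = -R_E*sin(el) + sqrt((R_E*sin(el))^2 + 2*R_E*h + h^2)
d = -6371.0000*sin(0.5183628) + sqrt((6371.0000*0.4954587)^2 + 2*6371.0000*4566.267 + 4566.267^2)
d = 6277.3124 km

6277.3124 km


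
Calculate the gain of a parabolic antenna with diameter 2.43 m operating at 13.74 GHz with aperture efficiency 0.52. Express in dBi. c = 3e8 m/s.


lambda = c/f = 3e8 / 1.374e+10 = 0.02183406 m
G = eta*(pi*D/lambda)^2 = 0.52*(pi*2.43/0.02183406)^2
G = 63569.1775 (linear)
G = 10*log10(63569.1775) = 48.0325 dBi

48.0325 dBi


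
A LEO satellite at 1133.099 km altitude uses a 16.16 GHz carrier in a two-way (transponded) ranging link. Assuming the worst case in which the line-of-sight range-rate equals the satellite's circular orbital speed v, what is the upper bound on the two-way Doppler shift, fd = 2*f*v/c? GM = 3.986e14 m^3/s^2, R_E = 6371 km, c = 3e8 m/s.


r = 7.504099e+06 m
v = sqrt(mu/r) = 7288.1847 m/s (worst-case radial velocity)
f = 16.16 GHz = 1.616e+10 Hz
fd = 2*f*v/c = 2*1.616e+10*7288.1847/3.0e+08
fd = 785180.4308 Hz

785180.4308 Hz


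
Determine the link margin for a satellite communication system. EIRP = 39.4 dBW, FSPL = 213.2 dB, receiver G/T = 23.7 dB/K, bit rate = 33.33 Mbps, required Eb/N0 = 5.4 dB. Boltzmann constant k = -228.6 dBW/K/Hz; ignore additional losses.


C/N0 = EIRP - FSPL + G/T - k = 39.4 - 213.2 + 23.7 - (-228.6)
C/N0 = 78.5000 dB-Hz
R_b = 33.33 Mbps = 3.333e+07 bps -> 10*log10(R_b) = 75.2284 dB-Hz
Eb/N0 = C/N0 - 10*log10(R_b) = 78.5000 - 75.2284 = 3.2716 dB
Margin = Eb/N0 - Eb/N0_req = 3.2716 - 5.4 = -2.1284 dB (negative margin: link does not close)

-2.1284 dB


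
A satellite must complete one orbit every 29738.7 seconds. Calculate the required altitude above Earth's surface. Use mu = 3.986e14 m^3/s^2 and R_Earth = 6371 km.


T = 29738.7 s
r = (mu*T^2/(4*pi^2))^(1/3) = (3.986e14 * 29738.7^2 / (4*pi^2))^(1/3)
r = 2.0746293e+07 m = 20746.2929 km
alt = r - R_E = 20746.2929 - 6371 = 14375.2929 km

14375.2929 km


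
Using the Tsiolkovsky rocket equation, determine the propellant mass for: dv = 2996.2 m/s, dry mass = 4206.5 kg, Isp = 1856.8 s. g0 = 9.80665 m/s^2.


ve = Isp * g0 = 1856.8 * 9.80665 = 18208.987720 m/s
mass ratio = exp(dv/ve) = exp(2996.2/18208.987720) = 1.17885675
m_prop = m_dry * (mr - 1) = 4206.5 * (1.17885675 - 1)
m_prop = 752.3609 kg

752.3609 kg


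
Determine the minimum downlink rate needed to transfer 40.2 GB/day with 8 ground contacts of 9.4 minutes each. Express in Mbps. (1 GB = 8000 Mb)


total contact time = 8 * 9.4 * 60 = 4512.0000 s
data = 40.2 GB = 321600.0000 Mb
rate = 321600.0000 / 4512.0000 = 71.2766 Mbps

71.2766 Mbps


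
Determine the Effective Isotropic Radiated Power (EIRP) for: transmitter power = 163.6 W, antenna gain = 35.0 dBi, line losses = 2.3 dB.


Pt = 163.6 W = 22.1378 dBW
EIRP = Pt_dBW + Gt - losses = 22.1378 + 35.0 - 2.3 = 54.8378 dBW

54.8378 dBW


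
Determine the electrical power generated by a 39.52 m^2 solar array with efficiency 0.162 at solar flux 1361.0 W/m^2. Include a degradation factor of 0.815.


P = area * eta * S * degradation
P = 39.52 * 0.162 * 1361.0 * 0.815
P = 7101.4606 W

7101.4606 W


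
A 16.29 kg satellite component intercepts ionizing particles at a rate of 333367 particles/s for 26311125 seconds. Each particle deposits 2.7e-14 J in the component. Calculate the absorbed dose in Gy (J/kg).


Total energy deposited = rate * time * E_per
  = 333367 * 26311125 * 2.7e-14 = 0.236824 J
Dose = E_total / mass = 0.236824 / 16.29
Dose = 0.014538 Gy

0.0145 Gy


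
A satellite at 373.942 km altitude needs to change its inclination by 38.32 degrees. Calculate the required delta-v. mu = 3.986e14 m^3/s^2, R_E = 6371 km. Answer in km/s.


r = 6744.9420 km = 6.744942e+06 m
V = sqrt(mu/r) = 7687.4010 m/s
di = 38.32 deg = 0.6688102 rad
dV = 2*V*sin(di/2) = 2*7687.4010*sin(0.3344051)
dV = 5046.1218 m/s = 5.0461 km/s

5.0461 km/s


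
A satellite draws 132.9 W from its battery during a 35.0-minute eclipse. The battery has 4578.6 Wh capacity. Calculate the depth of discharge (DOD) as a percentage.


E_used = P * t / 60 = 132.9 * 35.0 / 60 = 77.5250 Wh
DOD = E_used / E_total * 100 = 77.5250 / 4578.6 * 100
DOD = 1.6932 %

1.6932 %


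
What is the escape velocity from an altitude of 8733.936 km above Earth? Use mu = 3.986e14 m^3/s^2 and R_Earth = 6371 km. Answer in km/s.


r = 6371.0 + 8733.936 = 15104.9360 km = 1.5104936e+07 m
v_esc = sqrt(2*mu/r) = sqrt(2*3.986e14 / 1.5104936e+07)
v_esc = 7264.8090 m/s = 7.2648 km/s

7.2648 km/s


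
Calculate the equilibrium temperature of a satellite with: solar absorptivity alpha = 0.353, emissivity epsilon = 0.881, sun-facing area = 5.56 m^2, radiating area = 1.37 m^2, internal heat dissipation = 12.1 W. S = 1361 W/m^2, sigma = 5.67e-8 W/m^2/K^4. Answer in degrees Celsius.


Numerator = alpha*S*A_sun + Q_int = 0.353*1361*5.56 + 12.1 = 2683.3075 W
Denominator = eps*sigma*A_rad = 0.881*5.67e-8*1.37 = 6.8435199e-08 W/K^4
T^4 = 3.9209464e+10 K^4
T = 444.9874 K = 171.8374 C

171.8374 degrees Celsius


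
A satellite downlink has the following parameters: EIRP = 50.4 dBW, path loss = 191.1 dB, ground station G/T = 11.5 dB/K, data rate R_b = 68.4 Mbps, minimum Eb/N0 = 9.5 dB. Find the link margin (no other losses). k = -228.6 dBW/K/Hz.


C/N0 = EIRP - FSPL + G/T - k = 50.4 - 191.1 + 11.5 - (-228.6)
C/N0 = 99.4000 dB-Hz
R_b = 68.4 Mbps = 6.84e+07 bps -> 10*log10(R_b) = 78.3506 dB-Hz
Eb/N0 = C/N0 - 10*log10(R_b) = 99.4000 - 78.3506 = 21.0494 dB
Margin = Eb/N0 - Eb/N0_req = 21.0494 - 9.5 = 11.5494 dB (link closes)

11.5494 dB


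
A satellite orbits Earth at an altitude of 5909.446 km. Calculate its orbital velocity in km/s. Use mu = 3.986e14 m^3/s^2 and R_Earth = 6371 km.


r = R_E + alt = 6371.0 + 5909.446 = 12280.4460 km = 1.2280446e+07 m
v = sqrt(mu/r) = sqrt(3.986e14 / 1.2280446e+07) = 5697.2015 m/s = 5.6972 km/s

5.6972 km/s


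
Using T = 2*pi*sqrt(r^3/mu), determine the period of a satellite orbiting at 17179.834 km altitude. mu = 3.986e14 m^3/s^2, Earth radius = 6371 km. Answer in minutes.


r = 23550.8340 km = 2.3550834e+07 m
T = 2*pi*sqrt(r^3/mu) = 2*pi*sqrt(1.3062277e+22 / 3.986e14)
T = 35968.3618 s = 599.4727 min

599.4727 minutes


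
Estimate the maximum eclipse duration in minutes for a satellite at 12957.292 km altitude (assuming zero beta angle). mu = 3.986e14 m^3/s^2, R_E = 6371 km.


r = 19328.2920 km
T = 445.7078 min
Eclipse fraction = arcsin(R_E/r)/pi = arcsin(6371.0000/19328.2920)/pi
= arcsin(0.3296204)/pi = 0.1069208
Eclipse duration = 0.1069208 * 445.7078 = 47.6554 min

47.6554 minutes


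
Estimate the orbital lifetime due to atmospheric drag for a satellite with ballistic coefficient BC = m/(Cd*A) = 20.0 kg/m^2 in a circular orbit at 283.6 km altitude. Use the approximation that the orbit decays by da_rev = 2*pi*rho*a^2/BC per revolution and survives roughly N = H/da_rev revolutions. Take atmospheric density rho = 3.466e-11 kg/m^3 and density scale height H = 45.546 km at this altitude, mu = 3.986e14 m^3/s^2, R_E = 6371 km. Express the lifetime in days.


a = R_E + alt = 6654.6000 km = 6.6546e+06 m
da_rev = 2*pi*rho*a^2/BC = 2*pi*3.466e-11*(6.6546e+06)^2/20.0 = 482.194600 m per revolution
N = H/da_rev = 45546.0000 m / 482.194600 m = 94.4556 revolutions
P = 2*pi*sqrt(a^3/mu) = 5402.4923 s
lifetime = N*P = 94.4556 * 5402.4923 = 510295.8707 s = 5.9062 days

5.9062 days


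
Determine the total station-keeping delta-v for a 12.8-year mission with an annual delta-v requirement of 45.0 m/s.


dV = rate * years = 45.0 * 12.8
dV = 576.0000 m/s

576.0000 m/s


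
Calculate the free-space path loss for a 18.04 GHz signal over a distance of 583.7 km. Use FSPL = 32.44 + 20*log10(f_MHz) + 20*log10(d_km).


f = 18.04 GHz = 18040.0000 MHz
d = 583.7 km
FSPL = 32.44 + 20*log10(18040.0000) + 20*log10(583.7)
FSPL = 32.44 + 85.1247 + 55.3238
FSPL = 172.8885 dB

172.8885 dB


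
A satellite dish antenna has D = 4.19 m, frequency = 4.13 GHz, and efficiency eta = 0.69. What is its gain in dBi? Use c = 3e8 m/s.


lambda = c/f = 3e8 / 4.13e+09 = 0.07263923 m
G = eta*(pi*D/lambda)^2 = 0.69*(pi*4.19/0.07263923)^2
G = 22658.6732 (linear)
G = 10*log10(22658.6732) = 43.5523 dBi

43.5523 dBi


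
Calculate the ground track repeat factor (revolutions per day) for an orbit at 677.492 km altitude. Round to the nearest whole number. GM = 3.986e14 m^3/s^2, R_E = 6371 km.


r = 7.048492e+06 m
T = 2*pi*sqrt(r^3/mu) = 5889.1896 s = 98.1532 min
revs/day = 1440 / 98.1532 = 14.6709
Rounded: 15 revolutions per day

15 revolutions per day


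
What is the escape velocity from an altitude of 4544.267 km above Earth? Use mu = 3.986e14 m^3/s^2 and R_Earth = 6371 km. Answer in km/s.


r = 6371.0 + 4544.267 = 10915.2670 km = 1.0915267e+07 m
v_esc = sqrt(2*mu/r) = sqrt(2*3.986e14 / 1.0915267e+07)
v_esc = 8546.0703 m/s = 8.5461 km/s

8.5461 km/s


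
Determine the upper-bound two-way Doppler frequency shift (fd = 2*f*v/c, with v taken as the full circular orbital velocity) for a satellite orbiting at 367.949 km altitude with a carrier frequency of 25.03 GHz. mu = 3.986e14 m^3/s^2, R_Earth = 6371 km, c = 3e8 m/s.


r = 6.738949e+06 m
v = sqrt(mu/r) = 7690.8185 m/s (worst-case radial velocity)
f = 25.03 GHz = 2.503e+10 Hz
fd = 2*f*v/c = 2*2.503e+10*7690.8185/3.0e+08
fd = 1.2833412e+06 Hz

1.2833e+06 Hz


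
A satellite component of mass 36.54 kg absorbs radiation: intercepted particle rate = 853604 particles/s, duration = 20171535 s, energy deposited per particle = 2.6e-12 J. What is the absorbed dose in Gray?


Total energy deposited = rate * time * E_per
  = 853604 * 20171535 * 2.6e-12 = 44.7681 J
Dose = E_total / mass = 44.7681 / 36.54
Dose = 1.2252 Gy

1.2252 Gy


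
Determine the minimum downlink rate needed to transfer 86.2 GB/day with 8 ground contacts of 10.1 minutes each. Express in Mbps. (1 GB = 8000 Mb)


total contact time = 8 * 10.1 * 60 = 4848.0000 s
data = 86.2 GB = 689600.0000 Mb
rate = 689600.0000 / 4848.0000 = 142.2442 Mbps

142.2442 Mbps


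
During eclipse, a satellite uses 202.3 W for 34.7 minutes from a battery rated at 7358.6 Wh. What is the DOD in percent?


E_used = P * t / 60 = 202.3 * 34.7 / 60 = 116.9968 Wh
DOD = E_used / E_total * 100 = 116.9968 / 7358.6 * 100
DOD = 1.5899 %

1.5899 %


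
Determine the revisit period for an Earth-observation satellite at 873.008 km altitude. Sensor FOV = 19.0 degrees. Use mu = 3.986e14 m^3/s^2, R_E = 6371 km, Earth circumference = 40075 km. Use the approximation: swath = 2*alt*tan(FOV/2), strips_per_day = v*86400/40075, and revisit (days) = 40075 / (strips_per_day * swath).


swath = 2*873.008*tan(0.1658063) = 292.1829 km
v = sqrt(mu/r) = 7417.8695 m/s = 7.4179 km/s
strips/day = v*86400/40075 = 7.4179*86400/40075 = 15.9926
coverage/day = strips * swath = 15.9926 * 292.1829 = 4672.7673 km
revisit = 40075 / 4672.7673 = 8.5763 days

8.5763 days


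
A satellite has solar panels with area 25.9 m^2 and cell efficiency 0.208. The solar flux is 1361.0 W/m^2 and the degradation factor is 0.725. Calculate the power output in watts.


P = area * eta * S * degradation
P = 25.9 * 0.208 * 1361.0 * 0.725
P = 5315.6849 W

5315.6849 W


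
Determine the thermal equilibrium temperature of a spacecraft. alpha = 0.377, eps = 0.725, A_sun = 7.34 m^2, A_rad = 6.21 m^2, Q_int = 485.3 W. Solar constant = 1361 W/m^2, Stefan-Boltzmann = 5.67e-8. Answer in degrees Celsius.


Numerator = alpha*S*A_sun + Q_int = 0.377*1361*7.34 + 485.3 = 4251.4320 W
Denominator = eps*sigma*A_rad = 0.725*5.67e-8*6.21 = 2.5527757e-07 W/K^4
T^4 = 1.6654154e+10 K^4
T = 359.2367 K = 86.0867 C

86.0867 degrees Celsius


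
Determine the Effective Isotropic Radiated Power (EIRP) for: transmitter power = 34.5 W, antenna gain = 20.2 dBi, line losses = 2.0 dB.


Pt = 34.5 W = 15.3782 dBW
EIRP = Pt_dBW + Gt - losses = 15.3782 + 20.2 - 2.0 = 33.5782 dBW

33.5782 dBW


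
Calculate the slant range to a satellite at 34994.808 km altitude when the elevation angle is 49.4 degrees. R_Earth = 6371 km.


h = 34994.808 km, el = 49.4 deg
d = -R_E*sin(el) + sqrt((R_E*sin(el))^2 + 2*R_E*h + h^2)
d = -6371.0000*sin(0.8621927) + sqrt((6371.0000*0.7592713)^2 + 2*6371.0000*34994.808 + 34994.808^2)
d = 36320.1857 km

36320.1857 km


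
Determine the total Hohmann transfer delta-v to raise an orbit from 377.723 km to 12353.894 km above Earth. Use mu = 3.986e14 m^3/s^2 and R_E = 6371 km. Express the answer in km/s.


r1 = 6748.7230 km = 6.748723e+06 m
r2 = 18724.8940 km = 1.8724894e+07 m
dv1 = sqrt(mu/r1)*(sqrt(2*r2/(r1+r2)) - 1) = 1633.0641 m/s
dv2 = sqrt(mu/r2)*(1 - sqrt(2*r1/(r1+r2))) = 1255.3477 m/s
total dv = |dv1| + |dv2| = 1633.0641 + 1255.3477 = 2888.4118 m/s = 2.8884 km/s

2.8884 km/s


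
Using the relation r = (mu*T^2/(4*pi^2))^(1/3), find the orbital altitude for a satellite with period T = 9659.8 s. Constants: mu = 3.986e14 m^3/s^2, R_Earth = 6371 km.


T = 9659.8 s
r = (mu*T^2/(4*pi^2))^(1/3) = (3.986e14 * 9659.8^2 / (4*pi^2))^(1/3)
r = 9.803277e+06 m = 9803.2770 km
alt = r - R_E = 9803.2770 - 6371 = 3432.2770 km

3432.2770 km
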